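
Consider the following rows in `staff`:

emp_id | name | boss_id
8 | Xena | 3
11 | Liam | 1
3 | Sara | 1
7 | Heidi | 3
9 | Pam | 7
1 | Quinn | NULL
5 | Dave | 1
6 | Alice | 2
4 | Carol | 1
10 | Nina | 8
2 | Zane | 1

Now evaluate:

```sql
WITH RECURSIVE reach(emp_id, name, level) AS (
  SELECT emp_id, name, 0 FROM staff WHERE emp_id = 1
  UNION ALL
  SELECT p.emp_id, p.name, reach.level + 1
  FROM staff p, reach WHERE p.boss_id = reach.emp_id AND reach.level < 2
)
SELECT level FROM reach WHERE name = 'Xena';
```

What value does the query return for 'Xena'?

Base: emp_id=1 (Quinn) at level 0.
Iteration 1: rows with boss_id in {1} -> Zane (id 2, level 1), Sara (id 3, level 1), Carol (id 4, level 1), Dave (id 5, level 1), Liam (id 11, level 1).
Iteration 2: rows with boss_id in {2,3,4,5,11} -> Alice (id 6, level 2), Heidi (id 7, level 2), Xena (id 8, level 2).
Iteration 3: level < 2 fails for all current rows; recursion stops.

2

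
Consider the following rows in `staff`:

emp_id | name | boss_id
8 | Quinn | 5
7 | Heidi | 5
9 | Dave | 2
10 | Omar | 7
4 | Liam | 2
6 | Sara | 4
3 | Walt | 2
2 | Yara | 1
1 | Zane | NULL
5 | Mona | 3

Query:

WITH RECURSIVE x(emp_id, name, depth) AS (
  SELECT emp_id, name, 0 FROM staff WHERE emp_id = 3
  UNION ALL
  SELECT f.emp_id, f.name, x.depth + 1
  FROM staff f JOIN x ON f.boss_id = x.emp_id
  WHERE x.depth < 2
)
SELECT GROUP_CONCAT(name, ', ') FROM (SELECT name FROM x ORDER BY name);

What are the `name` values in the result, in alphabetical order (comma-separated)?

Base: emp_id=3 (Walt) at depth 0.
Iteration 1: rows with boss_id in {3} -> Mona (id 5, depth 1).
Iteration 2: rows with boss_id in {5} -> Heidi (id 7, depth 2), Quinn (id 8, depth 2).
Iteration 3: depth < 2 fails for all current rows; recursion stops.

Heidi, Mona, Quinn, Walt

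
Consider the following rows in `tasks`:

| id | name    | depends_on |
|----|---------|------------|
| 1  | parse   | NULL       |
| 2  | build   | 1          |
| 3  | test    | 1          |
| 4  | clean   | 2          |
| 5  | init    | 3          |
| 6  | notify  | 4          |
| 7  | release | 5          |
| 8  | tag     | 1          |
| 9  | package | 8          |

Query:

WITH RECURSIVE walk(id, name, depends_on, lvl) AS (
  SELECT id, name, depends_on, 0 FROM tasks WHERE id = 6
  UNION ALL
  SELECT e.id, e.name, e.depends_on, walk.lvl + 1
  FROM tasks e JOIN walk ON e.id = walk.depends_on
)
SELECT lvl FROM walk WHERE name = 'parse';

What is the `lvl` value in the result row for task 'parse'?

3

Base: id=6 (notify), depends_on=4, lvl 0.
Iteration 1: join on id=4 -> clean (id 4, depends_on=2, lvl 1).
Iteration 2: join on id=2 -> build (id 2, depends_on=1, lvl 2).
Iteration 3: join on id=1 -> parse (id 1, depends_on=NULL, lvl 3).
Iteration 4: depends_on is NULL; no match; recursion stops.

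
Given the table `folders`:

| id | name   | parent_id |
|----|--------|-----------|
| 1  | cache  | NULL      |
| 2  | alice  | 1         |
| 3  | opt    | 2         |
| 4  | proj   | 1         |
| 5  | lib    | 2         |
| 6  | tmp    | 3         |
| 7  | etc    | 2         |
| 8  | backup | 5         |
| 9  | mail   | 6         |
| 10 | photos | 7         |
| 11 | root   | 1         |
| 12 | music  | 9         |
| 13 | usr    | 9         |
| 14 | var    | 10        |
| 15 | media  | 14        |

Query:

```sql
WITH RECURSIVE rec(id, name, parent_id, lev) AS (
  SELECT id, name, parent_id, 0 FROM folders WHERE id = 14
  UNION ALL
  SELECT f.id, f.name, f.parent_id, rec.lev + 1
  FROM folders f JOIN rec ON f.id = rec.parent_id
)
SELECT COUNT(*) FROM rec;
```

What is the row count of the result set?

Base: id=14 (var), parent_id=10, lev 0.
Iteration 1: join on id=10 -> photos (id 10, parent_id=7, lev 1).
Iteration 2: join on id=7 -> etc (id 7, parent_id=2, lev 2).
Iteration 3: join on id=2 -> alice (id 2, parent_id=1, lev 3).
Iteration 4: join on id=1 -> cache (id 1, parent_id=NULL, lev 4).
Iteration 5: parent_id is NULL; no match; recursion stops.
Total rows emitted: 5.

5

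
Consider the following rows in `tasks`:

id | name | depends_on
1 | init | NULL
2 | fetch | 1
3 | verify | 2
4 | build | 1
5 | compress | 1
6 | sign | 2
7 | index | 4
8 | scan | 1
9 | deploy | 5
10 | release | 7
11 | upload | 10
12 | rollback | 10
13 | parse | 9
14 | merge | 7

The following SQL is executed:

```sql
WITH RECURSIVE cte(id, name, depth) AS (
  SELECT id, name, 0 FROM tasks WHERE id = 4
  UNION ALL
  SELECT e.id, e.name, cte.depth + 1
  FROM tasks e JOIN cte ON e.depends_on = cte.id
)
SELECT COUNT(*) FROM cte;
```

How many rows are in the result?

Base: id=4 (build) at depth 0.
Iteration 1: rows with depends_on in {4} -> index (id 7, depth 1).
Iteration 2: rows with depends_on in {7} -> release (id 10, depth 2), merge (id 14, depth 2).
Iteration 3: rows with depends_on in {10,14} -> upload (id 11, depth 3), rollback (id 12, depth 3).
Iteration 4: no rows with depends_on in {11,12}; recursion stops.
Total rows emitted: 6.

6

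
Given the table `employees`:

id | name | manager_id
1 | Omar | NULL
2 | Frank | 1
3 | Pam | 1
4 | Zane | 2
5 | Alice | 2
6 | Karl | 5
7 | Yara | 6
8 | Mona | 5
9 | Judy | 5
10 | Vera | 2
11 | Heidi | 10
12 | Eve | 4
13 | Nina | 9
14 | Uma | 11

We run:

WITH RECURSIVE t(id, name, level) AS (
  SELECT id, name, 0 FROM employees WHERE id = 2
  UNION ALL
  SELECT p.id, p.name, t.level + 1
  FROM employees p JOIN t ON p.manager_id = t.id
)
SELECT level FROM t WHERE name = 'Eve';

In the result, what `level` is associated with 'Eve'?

Base: id=2 (Frank) at level 0.
Iteration 1: rows with manager_id in {2} -> Zane (id 4, level 1), Alice (id 5, level 1), Vera (id 10, level 1).
Iteration 2: rows with manager_id in {4,5,10} -> Karl (id 6, level 2), Mona (id 8, level 2), Judy (id 9, level 2), Heidi (id 11, level 2), Eve (id 12, level 2).
Iteration 3: rows with manager_id in {6,8,9,11,12} -> Yara (id 7, level 3), Nina (id 13, level 3), Uma (id 14, level 3).
Iteration 4: no rows with manager_id in {7,13,14}; recursion stops.

2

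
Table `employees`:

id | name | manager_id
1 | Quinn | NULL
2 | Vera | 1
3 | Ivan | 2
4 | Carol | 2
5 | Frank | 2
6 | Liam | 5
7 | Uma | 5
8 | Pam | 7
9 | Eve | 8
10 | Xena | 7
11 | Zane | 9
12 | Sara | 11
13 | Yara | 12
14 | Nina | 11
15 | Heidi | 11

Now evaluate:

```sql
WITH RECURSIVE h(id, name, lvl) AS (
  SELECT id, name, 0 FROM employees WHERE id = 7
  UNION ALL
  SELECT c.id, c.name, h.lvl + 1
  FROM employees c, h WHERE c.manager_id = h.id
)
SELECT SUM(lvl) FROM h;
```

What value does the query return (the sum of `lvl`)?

Base: id=7 (Uma) at lvl 0.
Iteration 1: rows with manager_id in {7} -> Pam (id 8, lvl 1), Xena (id 10, lvl 1).
Iteration 2: rows with manager_id in {8,10} -> Eve (id 9, lvl 2).
Iteration 3: rows with manager_id in {9} -> Zane (id 11, lvl 3).
Iteration 4: rows with manager_id in {11} -> Sara (id 12, lvl 4), Nina (id 14, lvl 4), Heidi (id 15, lvl 4).
Iteration 5: rows with manager_id in {12,14,15} -> Yara (id 13, lvl 5).
Iteration 6: no rows with manager_id in {13}; recursion stops.
SUM(lvl) = 0 + 1 + 1 + 2 + 3 + 4 + 4 + 4 + 5 = 24.

24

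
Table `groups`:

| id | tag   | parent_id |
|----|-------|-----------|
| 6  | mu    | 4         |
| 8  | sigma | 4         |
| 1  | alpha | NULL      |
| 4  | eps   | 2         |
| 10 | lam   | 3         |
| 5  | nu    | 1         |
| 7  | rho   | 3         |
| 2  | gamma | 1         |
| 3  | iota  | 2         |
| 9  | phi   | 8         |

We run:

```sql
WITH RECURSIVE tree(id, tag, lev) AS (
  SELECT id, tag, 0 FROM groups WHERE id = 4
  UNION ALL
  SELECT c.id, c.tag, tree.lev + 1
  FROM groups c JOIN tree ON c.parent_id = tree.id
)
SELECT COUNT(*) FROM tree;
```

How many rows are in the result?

Base: id=4 (eps) at lev 0.
Iteration 1: rows with parent_id in {4} -> mu (id 6, lev 1), sigma (id 8, lev 1).
Iteration 2: rows with parent_id in {6,8} -> phi (id 9, lev 2).
Iteration 3: no rows with parent_id in {9}; recursion stops.
Total rows emitted: 4.

4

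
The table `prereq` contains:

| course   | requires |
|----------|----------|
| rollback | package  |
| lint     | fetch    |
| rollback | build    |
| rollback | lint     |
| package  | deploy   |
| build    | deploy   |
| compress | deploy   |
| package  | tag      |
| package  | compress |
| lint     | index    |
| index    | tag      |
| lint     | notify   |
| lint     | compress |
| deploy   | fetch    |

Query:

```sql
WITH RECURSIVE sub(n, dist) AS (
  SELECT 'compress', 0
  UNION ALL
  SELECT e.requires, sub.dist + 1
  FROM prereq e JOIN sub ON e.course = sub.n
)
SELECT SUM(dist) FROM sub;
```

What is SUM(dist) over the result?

3

Base: (compress, dist=0).
Iteration 1: edges from {compress} -> (deploy, dist=1).
Iteration 2: edges from {deploy} -> (fetch, dist=2).
Iteration 3: no outgoing edges from {fetch}; recursion stops.
SUM(dist) = 0 + 1 + 2 = 3.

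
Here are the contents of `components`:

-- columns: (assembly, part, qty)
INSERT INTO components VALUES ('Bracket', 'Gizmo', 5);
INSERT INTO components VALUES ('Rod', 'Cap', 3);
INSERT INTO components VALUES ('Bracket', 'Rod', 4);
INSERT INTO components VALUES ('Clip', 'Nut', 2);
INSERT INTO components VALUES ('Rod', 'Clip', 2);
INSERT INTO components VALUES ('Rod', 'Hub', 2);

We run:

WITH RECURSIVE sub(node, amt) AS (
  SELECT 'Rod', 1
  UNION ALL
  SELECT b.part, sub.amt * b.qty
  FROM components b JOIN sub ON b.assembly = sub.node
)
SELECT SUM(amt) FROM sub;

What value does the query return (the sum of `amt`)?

Base: (Rod, amt=1).
Iteration 1: components of {Rod} -> Cap = 1*3 = 3, Clip = 1*2 = 2, Hub = 1*2 = 2.
Iteration 2: components of {Cap,Clip,Hub} -> Nut = 2*2 = 4.
Iteration 3: no further components; recursion stops.
SUM(amt) = 1 + 2 + 3 + 2 + 4 = 12.

12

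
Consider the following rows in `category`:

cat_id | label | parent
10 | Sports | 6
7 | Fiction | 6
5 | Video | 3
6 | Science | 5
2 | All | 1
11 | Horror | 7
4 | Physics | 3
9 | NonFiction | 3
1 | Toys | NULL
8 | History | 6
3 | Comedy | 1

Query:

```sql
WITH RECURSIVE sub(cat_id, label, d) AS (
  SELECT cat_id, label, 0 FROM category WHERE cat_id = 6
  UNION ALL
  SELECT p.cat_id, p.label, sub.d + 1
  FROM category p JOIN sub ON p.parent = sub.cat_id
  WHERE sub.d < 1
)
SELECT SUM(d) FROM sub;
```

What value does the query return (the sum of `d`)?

Base: cat_id=6 (Science) at d 0.
Iteration 1: rows with parent in {6} -> Fiction (id 7, d 1), History (id 8, d 1), Sports (id 10, d 1).
Iteration 2: d < 1 fails for all current rows; recursion stops.
SUM(d) = 0 + 1 + 1 + 1 = 3.

3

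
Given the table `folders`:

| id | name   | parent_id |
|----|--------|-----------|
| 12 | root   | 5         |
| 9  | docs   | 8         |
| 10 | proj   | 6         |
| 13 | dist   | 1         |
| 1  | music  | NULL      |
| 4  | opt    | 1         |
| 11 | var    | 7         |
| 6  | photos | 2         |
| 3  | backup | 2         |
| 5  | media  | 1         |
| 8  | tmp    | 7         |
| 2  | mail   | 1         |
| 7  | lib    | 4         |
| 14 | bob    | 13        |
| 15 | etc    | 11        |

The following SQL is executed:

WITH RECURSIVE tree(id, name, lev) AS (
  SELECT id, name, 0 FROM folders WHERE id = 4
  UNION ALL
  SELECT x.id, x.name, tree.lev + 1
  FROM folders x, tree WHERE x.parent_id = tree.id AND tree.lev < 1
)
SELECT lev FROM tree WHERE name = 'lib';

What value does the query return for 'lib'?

Base: id=4 (opt) at lev 0.
Iteration 1: rows with parent_id in {4} -> lib (id 7, lev 1).
Iteration 2: lev < 1 fails for all current rows; recursion stops.

1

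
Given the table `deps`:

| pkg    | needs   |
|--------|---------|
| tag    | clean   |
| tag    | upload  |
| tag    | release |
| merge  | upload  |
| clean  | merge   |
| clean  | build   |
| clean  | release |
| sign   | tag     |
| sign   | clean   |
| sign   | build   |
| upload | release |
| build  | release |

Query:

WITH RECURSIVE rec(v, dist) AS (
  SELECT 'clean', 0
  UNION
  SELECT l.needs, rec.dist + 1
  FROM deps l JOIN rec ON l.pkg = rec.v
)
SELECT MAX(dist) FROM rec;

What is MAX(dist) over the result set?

3

Base: (clean, dist=0).
Iteration 1: edges from {clean} -> (build, dist=1), (merge, dist=1), (release, dist=1).
Iteration 2: edges from {build,merge,release} -> (release, dist=2), (upload, dist=2).
Iteration 3: edges from {release,upload} -> (release, dist=3).
Iteration 4: no outgoing edges from {release}; recursion stops.
dist values: 0, 1, 1, 1, 2, 2, 3; the maximum is 3.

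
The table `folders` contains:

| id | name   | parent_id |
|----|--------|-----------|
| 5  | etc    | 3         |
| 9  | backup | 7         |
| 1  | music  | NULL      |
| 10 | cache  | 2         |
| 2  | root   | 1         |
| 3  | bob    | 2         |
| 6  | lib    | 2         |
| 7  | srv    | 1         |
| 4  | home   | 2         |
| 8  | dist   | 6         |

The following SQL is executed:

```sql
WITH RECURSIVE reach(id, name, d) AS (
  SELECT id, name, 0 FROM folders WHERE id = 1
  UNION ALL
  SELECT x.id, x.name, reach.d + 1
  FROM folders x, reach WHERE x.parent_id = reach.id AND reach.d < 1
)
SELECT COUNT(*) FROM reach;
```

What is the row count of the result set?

3

Base: id=1 (music) at d 0.
Iteration 1: rows with parent_id in {1} -> root (id 2, d 1), srv (id 7, d 1).
Iteration 2: d < 1 fails for all current rows; recursion stops.
Total rows emitted: 3.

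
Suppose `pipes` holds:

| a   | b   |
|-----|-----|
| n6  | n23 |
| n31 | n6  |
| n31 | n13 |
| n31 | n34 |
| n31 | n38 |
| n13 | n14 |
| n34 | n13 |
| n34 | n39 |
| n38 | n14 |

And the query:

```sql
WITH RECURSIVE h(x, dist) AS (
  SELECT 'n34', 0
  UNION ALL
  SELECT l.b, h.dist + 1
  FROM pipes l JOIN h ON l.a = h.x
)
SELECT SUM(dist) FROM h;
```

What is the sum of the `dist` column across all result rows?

Base: (n34, dist=0).
Iteration 1: edges from {n34} -> (n13, dist=1), (n39, dist=1).
Iteration 2: edges from {n13,n39} -> (n14, dist=2).
Iteration 3: no outgoing edges from {n14}; recursion stops.
SUM(dist) = 0 + 1 + 1 + 2 = 4.

4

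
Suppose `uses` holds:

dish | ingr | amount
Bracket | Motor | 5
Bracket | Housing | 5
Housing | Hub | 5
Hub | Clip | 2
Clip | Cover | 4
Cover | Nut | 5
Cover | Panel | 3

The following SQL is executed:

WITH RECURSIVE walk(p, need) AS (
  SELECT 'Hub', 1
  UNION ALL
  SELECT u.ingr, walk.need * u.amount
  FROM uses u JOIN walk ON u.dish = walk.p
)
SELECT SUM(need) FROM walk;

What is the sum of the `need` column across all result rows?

Base: (Hub, need=1).
Iteration 1: components of {Hub} -> Clip = 1*2 = 2.
Iteration 2: components of {Clip} -> Cover = 2*4 = 8.
Iteration 3: components of {Cover} -> Nut = 8*5 = 40, Panel = 8*3 = 24.
Iteration 4: no further components; recursion stops.
SUM(need) = 1 + 2 + 8 + 40 + 24 = 75.

75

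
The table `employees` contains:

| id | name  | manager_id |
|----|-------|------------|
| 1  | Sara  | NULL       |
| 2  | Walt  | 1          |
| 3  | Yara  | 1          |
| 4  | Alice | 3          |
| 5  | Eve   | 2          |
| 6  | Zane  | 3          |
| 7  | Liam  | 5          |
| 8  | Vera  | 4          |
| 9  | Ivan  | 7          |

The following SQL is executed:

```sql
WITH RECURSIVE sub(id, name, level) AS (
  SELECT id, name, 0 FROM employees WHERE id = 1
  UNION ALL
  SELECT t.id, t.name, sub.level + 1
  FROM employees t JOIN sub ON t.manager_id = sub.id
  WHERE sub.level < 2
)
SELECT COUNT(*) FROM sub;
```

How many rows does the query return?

6

Base: id=1 (Sara) at level 0.
Iteration 1: rows with manager_id in {1} -> Walt (id 2, level 1), Yara (id 3, level 1).
Iteration 2: rows with manager_id in {2,3} -> Alice (id 4, level 2), Eve (id 5, level 2), Zane (id 6, level 2).
Iteration 3: level < 2 fails for all current rows; recursion stops.
Total rows emitted: 6.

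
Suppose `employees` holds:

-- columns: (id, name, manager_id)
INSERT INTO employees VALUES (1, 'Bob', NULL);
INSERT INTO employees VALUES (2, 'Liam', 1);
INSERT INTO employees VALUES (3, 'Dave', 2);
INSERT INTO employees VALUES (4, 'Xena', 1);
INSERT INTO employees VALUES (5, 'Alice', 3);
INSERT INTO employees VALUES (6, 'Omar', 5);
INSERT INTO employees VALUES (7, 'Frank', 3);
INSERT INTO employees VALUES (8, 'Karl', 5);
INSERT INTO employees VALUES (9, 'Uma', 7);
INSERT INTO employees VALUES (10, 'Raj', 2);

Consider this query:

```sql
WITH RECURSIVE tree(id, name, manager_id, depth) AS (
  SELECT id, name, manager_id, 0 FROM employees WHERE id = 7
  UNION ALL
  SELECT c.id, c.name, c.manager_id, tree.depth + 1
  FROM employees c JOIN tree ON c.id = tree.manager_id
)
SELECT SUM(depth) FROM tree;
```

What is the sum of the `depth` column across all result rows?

Base: id=7 (Frank), manager_id=3, depth 0.
Iteration 1: join on id=3 -> Dave (id 3, manager_id=2, depth 1).
Iteration 2: join on id=2 -> Liam (id 2, manager_id=1, depth 2).
Iteration 3: join on id=1 -> Bob (id 1, manager_id=NULL, depth 3).
Iteration 4: manager_id is NULL; no match; recursion stops.
SUM(depth) = 0 + 1 + 2 + 3 = 6.

6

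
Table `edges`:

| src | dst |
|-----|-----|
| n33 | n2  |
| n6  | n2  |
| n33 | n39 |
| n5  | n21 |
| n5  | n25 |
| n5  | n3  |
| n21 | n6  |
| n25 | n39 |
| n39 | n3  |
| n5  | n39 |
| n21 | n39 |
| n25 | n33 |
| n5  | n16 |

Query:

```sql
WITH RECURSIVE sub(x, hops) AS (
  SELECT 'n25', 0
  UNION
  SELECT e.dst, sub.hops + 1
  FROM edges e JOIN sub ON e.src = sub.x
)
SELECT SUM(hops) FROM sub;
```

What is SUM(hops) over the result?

11

Base: (n25, hops=0).
Iteration 1: edges from {n25} -> (n33, hops=1), (n39, hops=1).
Iteration 2: edges from {n33,n39} -> (n2, hops=2), (n3, hops=2), (n39, hops=2).
Iteration 3: edges from {n2,n3,n39} -> (n3, hops=3).
Iteration 4: no outgoing edges from {n3}; recursion stops.
SUM(hops) = 0 + 1 + 1 + 2 + 2 + 2 + 3 = 11.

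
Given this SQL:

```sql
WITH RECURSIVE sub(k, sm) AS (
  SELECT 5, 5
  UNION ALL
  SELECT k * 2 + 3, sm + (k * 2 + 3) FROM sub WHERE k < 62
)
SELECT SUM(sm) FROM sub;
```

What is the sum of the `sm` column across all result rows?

Base: k=5, sm=5.
Iteration 1: 5 < 62 holds -> k = 5 * 2 + 3 = 13, sm = 5 + 13 = 18.
Iteration 2: 13 < 62 holds -> k = 13 * 2 + 3 = 29, sm = 18 + 29 = 47.
Iteration 3: 29 < 62 holds -> k = 29 * 2 + 3 = 61, sm = 47 + 61 = 108.
Iteration 4: 61 < 62 holds -> k = 61 * 2 + 3 = 125, sm = 108 + 125 = 233.
Iteration 5: 125 < 62 fails; recursion stops.
SUM(sm) = 5 + 18 + 47 + 108 + 233 = 411.

411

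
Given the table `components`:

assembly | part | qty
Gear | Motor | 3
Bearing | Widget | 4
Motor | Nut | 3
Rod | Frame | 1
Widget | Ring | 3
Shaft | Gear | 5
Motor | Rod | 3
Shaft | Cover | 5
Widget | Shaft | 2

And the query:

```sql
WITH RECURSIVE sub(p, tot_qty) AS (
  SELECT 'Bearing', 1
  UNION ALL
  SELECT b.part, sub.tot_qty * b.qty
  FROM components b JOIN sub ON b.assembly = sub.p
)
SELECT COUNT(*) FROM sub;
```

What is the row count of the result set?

10

Base: (Bearing, tot_qty=1).
Iteration 1: components of {Bearing} -> Widget = 1*4 = 4.
Iteration 2: components of {Widget} -> Ring = 4*3 = 12, Shaft = 4*2 = 8.
Iteration 3: components of {Ring,Shaft} -> Cover = 8*5 = 40, Gear = 8*5 = 40.
Iteration 4: components of {Cover,Gear} -> Motor = 40*3 = 120.
Iteration 5: components of {Motor} -> Nut = 120*3 = 360, Rod = 120*3 = 360.
Iteration 6: components of {Nut,Rod} -> Frame = 360*1 = 360.
Iteration 7: no further components; recursion stops.
Total rows emitted: 10.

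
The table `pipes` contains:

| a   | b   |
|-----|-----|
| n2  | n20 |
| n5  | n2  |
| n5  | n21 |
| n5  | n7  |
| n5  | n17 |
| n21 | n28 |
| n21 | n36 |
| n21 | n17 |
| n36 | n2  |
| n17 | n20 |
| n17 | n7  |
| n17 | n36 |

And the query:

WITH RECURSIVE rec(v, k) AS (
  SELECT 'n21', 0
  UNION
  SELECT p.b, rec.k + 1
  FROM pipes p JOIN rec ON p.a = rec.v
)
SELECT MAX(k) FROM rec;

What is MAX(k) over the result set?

Base: (n21, k=0).
Iteration 1: edges from {n21} -> (n17, k=1), (n28, k=1), (n36, k=1).
Iteration 2: edges from {n17,n28,n36} -> (n2, k=2), (n20, k=2), (n36, k=2), (n7, k=2).
Iteration 3: edges from {n2,n20,n36,n7} -> (n2, k=3), (n20, k=3).
Iteration 4: edges from {n2,n20} -> (n20, k=4).
Iteration 5: no outgoing edges from {n20}; recursion stops.
k values: 0, 1, 1, 1, 2, 2, 2, 2, 3, 3, 4; the maximum is 4.

4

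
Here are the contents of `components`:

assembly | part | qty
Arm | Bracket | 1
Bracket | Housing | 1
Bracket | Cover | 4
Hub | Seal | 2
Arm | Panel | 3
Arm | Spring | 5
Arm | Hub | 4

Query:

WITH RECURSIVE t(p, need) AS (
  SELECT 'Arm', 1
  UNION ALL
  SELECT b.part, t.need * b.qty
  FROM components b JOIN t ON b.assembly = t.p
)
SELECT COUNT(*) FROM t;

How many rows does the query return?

Base: (Arm, need=1).
Iteration 1: components of {Arm} -> Bracket = 1*1 = 1, Hub = 1*4 = 4, Panel = 1*3 = 3, Spring = 1*5 = 5.
Iteration 2: components of {Bracket,Hub,Panel,Spring} -> Cover = 1*4 = 4, Housing = 1*1 = 1, Seal = 4*2 = 8.
Iteration 3: no further components; recursion stops.
Total rows emitted: 8.

8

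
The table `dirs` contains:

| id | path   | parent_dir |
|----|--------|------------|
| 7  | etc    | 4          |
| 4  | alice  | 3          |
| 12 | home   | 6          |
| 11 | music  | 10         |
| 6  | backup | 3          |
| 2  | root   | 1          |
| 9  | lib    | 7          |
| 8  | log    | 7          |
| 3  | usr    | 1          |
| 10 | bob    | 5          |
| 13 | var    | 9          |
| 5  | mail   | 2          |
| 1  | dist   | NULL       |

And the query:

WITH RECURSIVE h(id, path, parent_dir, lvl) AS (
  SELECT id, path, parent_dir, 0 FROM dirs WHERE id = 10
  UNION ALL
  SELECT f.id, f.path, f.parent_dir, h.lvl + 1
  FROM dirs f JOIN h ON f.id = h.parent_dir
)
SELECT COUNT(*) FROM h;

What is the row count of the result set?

4

Base: id=10 (bob), parent_dir=5, lvl 0.
Iteration 1: join on id=5 -> mail (id 5, parent_dir=2, lvl 1).
Iteration 2: join on id=2 -> root (id 2, parent_dir=1, lvl 2).
Iteration 3: join on id=1 -> dist (id 1, parent_dir=NULL, lvl 3).
Iteration 4: parent_dir is NULL; no match; recursion stops.
Total rows emitted: 4.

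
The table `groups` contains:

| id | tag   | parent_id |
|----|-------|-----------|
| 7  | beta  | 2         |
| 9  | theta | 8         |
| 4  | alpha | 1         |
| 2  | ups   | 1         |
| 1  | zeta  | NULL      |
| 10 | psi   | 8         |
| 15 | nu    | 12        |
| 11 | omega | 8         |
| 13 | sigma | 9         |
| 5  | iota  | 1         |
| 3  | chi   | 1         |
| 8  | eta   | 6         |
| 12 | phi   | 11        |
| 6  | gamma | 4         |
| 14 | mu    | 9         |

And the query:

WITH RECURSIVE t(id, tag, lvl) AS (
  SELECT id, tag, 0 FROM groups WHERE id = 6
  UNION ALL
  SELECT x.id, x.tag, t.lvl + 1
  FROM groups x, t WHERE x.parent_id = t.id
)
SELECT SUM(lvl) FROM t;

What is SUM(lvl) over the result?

Base: id=6 (gamma) at lvl 0.
Iteration 1: rows with parent_id in {6} -> eta (id 8, lvl 1).
Iteration 2: rows with parent_id in {8} -> theta (id 9, lvl 2), psi (id 10, lvl 2), omega (id 11, lvl 2).
Iteration 3: rows with parent_id in {9,10,11} -> phi (id 12, lvl 3), sigma (id 13, lvl 3), mu (id 14, lvl 3).
Iteration 4: rows with parent_id in {12,13,14} -> nu (id 15, lvl 4).
Iteration 5: no rows with parent_id in {15}; recursion stops.
SUM(lvl) = 0 + 1 + 2 + 2 + 2 + 3 + 3 + 3 + 4 = 20.

20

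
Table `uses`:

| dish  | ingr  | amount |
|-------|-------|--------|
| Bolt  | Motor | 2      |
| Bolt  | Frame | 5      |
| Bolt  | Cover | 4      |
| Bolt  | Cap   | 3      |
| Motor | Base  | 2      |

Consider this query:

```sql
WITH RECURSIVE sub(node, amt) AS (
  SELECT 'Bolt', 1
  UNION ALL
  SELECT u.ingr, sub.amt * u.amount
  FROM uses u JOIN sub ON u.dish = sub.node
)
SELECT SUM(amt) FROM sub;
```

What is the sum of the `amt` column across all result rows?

19

Base: (Bolt, amt=1).
Iteration 1: components of {Bolt} -> Cap = 1*3 = 3, Cover = 1*4 = 4, Frame = 1*5 = 5, Motor = 1*2 = 2.
Iteration 2: components of {Cap,Cover,Frame,Motor} -> Base = 2*2 = 4.
Iteration 3: no further components; recursion stops.
SUM(amt) = 1 + 2 + 5 + 4 + 3 + 4 = 19.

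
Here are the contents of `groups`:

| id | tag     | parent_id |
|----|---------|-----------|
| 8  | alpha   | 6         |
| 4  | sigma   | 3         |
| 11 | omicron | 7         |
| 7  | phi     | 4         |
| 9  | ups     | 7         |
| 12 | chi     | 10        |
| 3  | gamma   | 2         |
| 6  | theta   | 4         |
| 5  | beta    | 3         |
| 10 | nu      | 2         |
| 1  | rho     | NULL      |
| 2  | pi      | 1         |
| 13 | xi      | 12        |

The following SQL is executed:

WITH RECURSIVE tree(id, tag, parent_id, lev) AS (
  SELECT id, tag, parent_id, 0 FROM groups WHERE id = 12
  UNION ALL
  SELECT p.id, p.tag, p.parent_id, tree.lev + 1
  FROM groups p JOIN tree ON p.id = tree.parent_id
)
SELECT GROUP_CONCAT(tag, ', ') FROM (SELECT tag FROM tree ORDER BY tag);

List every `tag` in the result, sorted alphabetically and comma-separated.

chi, nu, pi, rho

Base: id=12 (chi), parent_id=10, lev 0.
Iteration 1: join on id=10 -> nu (id 10, parent_id=2, lev 1).
Iteration 2: join on id=2 -> pi (id 2, parent_id=1, lev 2).
Iteration 3: join on id=1 -> rho (id 1, parent_id=NULL, lev 3).
Iteration 4: parent_id is NULL; no match; recursion stops.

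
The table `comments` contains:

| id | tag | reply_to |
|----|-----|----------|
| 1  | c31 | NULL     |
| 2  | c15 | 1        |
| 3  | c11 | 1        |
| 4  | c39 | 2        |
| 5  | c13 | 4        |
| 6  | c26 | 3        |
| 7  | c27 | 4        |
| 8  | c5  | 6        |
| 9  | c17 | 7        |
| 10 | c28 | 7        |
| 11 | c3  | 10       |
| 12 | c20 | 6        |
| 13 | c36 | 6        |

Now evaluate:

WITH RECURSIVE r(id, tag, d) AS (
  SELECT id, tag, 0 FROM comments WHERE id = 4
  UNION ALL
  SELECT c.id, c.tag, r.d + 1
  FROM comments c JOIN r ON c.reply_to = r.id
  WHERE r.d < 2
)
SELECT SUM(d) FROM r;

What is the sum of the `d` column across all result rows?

6

Base: id=4 (c39) at d 0.
Iteration 1: rows with reply_to in {4} -> c13 (id 5, d 1), c27 (id 7, d 1).
Iteration 2: rows with reply_to in {5,7} -> c17 (id 9, d 2), c28 (id 10, d 2).
Iteration 3: d < 2 fails for all current rows; recursion stops.
SUM(d) = 0 + 1 + 1 + 2 + 2 = 6.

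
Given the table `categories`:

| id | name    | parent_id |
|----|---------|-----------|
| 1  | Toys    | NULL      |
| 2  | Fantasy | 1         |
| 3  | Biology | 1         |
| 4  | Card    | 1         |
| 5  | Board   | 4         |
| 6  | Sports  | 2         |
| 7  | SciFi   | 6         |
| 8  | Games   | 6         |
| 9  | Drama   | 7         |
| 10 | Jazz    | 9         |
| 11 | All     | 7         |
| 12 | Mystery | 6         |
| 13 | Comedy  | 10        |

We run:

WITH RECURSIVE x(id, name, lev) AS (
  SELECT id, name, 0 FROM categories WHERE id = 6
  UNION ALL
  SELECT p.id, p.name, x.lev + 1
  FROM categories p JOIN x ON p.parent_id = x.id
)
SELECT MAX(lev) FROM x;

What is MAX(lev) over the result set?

Base: id=6 (Sports) at lev 0.
Iteration 1: rows with parent_id in {6} -> SciFi (id 7, lev 1), Games (id 8, lev 1), Mystery (id 12, lev 1).
Iteration 2: rows with parent_id in {7,8,12} -> Drama (id 9, lev 2), All (id 11, lev 2).
Iteration 3: rows with parent_id in {9,11} -> Jazz (id 10, lev 3).
Iteration 4: rows with parent_id in {10} -> Comedy (id 13, lev 4).
Iteration 5: no rows with parent_id in {13}; recursion stops.
lev values: 0, 1, 1, 1, 2, 2, 3, 4; the maximum is 4.

4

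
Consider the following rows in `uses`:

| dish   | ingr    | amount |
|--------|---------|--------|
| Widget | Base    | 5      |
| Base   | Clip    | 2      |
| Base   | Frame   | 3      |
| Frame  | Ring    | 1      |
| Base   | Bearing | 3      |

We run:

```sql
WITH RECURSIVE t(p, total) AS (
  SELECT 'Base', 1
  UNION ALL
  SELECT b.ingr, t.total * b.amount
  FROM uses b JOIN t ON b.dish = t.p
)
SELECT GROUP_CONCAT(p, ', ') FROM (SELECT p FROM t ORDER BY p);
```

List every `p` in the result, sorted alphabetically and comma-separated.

Base, Bearing, Clip, Frame, Ring

Base: (Base, total=1).
Iteration 1: components of {Base} -> Bearing = 1*3 = 3, Clip = 1*2 = 2, Frame = 1*3 = 3.
Iteration 2: components of {Bearing,Clip,Frame} -> Ring = 3*1 = 3.
Iteration 3: no further components; recursion stops.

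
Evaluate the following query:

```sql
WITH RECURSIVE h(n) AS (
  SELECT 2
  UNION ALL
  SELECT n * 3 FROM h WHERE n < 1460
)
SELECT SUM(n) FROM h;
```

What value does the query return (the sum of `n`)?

Base: n=2.
Iteration 1: 2 < 1460 holds -> n = 2 * 3 = 6.
Iteration 2: 6 < 1460 holds -> n = 6 * 3 = 18.
Iteration 3: 18 < 1460 holds -> n = 18 * 3 = 54.
Iteration 4: 54 < 1460 holds -> n = 54 * 3 = 162.
Iteration 5: 162 < 1460 holds -> n = 162 * 3 = 486.
Iteration 6: 486 < 1460 holds -> n = 486 * 3 = 1458.
Iteration 7: 1458 < 1460 holds -> n = 1458 * 3 = 4374.
Iteration 8: 4374 < 1460 fails; recursion stops.
SUM(n) = 2 + 6 + 18 + 54 + 162 + 486 + 1458 + 4374 = 6560.

6560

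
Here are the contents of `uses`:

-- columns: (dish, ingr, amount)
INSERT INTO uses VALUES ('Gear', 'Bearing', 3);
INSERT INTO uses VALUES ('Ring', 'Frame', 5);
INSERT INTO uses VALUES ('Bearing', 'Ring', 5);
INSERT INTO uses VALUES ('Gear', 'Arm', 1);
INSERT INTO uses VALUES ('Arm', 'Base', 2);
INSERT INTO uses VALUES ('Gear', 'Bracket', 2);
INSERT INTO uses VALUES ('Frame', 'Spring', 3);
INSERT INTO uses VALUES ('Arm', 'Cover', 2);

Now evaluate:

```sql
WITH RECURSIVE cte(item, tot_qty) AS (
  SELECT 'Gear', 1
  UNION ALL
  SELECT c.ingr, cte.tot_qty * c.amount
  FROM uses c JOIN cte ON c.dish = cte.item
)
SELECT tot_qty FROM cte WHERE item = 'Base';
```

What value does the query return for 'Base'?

2

Base: (Gear, tot_qty=1).
Iteration 1: components of {Gear} -> Arm = 1*1 = 1, Bearing = 1*3 = 3, Bracket = 1*2 = 2.
Iteration 2: components of {Arm,Bearing,Bracket} -> Base = 1*2 = 2, Cover = 1*2 = 2, Ring = 3*5 = 15.
Iteration 3: components of {Base,Cover,Ring} -> Frame = 15*5 = 75.
Iteration 4: components of {Frame} -> Spring = 75*3 = 225.
Iteration 5: no further components; recursion stops.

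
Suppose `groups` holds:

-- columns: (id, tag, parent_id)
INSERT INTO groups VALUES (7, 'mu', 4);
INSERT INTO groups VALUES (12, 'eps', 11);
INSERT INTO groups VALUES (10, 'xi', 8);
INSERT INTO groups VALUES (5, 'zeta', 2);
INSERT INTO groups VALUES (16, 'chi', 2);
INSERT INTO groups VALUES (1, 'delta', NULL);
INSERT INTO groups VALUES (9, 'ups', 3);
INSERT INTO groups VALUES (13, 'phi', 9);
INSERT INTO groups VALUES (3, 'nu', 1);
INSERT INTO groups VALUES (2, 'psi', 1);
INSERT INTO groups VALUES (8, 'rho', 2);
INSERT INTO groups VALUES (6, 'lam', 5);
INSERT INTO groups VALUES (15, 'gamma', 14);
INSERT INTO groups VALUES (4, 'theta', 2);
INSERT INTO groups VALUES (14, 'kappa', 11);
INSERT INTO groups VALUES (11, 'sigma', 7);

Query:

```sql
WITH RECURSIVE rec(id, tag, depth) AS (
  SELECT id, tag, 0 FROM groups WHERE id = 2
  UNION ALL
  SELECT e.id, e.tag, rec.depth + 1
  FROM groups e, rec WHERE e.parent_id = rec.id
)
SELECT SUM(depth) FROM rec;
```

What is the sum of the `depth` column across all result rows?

Base: id=2 (psi) at depth 0.
Iteration 1: rows with parent_id in {2} -> theta (id 4, depth 1), zeta (id 5, depth 1), rho (id 8, depth 1), chi (id 16, depth 1).
Iteration 2: rows with parent_id in {4,5,8,16} -> lam (id 6, depth 2), mu (id 7, depth 2), xi (id 10, depth 2).
Iteration 3: rows with parent_id in {6,7,10} -> sigma (id 11, depth 3).
Iteration 4: rows with parent_id in {11} -> eps (id 12, depth 4), kappa (id 14, depth 4).
Iteration 5: rows with parent_id in {12,14} -> gamma (id 15, depth 5).
Iteration 6: no rows with parent_id in {15}; recursion stops.
SUM(depth) = 0 + 1 + 1 + 1 + 1 + 2 + 2 + 2 + 3 + 4 + 4 + 5 = 26.

26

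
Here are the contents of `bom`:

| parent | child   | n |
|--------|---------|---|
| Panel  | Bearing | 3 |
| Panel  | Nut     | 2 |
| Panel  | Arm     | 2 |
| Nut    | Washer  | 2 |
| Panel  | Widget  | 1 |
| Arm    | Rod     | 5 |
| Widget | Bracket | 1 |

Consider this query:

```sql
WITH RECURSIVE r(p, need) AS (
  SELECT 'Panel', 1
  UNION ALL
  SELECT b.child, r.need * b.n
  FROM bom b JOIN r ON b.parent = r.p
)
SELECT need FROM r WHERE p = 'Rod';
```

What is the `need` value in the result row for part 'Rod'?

Base: (Panel, need=1).
Iteration 1: components of {Panel} -> Arm = 1*2 = 2, Bearing = 1*3 = 3, Nut = 1*2 = 2, Widget = 1*1 = 1.
Iteration 2: components of {Arm,Bearing,Nut,Widget} -> Bracket = 1*1 = 1, Rod = 2*5 = 10, Washer = 2*2 = 4.
Iteration 3: no further components; recursion stops.

10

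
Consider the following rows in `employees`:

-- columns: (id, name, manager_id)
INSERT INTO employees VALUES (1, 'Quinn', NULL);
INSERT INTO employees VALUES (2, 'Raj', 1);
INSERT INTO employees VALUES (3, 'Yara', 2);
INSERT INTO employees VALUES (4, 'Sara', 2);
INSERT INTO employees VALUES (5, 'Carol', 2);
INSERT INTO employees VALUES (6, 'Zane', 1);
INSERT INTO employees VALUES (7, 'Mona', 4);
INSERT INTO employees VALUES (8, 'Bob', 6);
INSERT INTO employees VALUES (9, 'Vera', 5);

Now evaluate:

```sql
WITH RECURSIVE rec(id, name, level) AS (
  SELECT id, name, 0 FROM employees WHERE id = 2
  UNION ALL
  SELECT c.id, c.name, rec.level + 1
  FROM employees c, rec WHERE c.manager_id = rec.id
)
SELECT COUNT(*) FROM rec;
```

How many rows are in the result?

6

Base: id=2 (Raj) at level 0.
Iteration 1: rows with manager_id in {2} -> Yara (id 3, level 1), Sara (id 4, level 1), Carol (id 5, level 1).
Iteration 2: rows with manager_id in {3,4,5} -> Mona (id 7, level 2), Vera (id 9, level 2).
Iteration 3: no rows with manager_id in {7,9}; recursion stops.
Total rows emitted: 6.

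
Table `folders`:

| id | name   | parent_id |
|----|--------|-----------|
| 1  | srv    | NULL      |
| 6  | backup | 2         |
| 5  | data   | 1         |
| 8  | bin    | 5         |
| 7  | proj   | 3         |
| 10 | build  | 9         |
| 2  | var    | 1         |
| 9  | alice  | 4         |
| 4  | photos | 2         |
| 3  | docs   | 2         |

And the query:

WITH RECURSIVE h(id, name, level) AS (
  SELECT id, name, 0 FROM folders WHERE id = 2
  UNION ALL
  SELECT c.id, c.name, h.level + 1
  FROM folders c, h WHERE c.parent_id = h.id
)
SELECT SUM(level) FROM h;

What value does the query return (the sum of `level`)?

Base: id=2 (var) at level 0.
Iteration 1: rows with parent_id in {2} -> docs (id 3, level 1), photos (id 4, level 1), backup (id 6, level 1).
Iteration 2: rows with parent_id in {3,4,6} -> proj (id 7, level 2), alice (id 9, level 2).
Iteration 3: rows with parent_id in {7,9} -> build (id 10, level 3).
Iteration 4: no rows with parent_id in {10}; recursion stops.
SUM(level) = 0 + 1 + 1 + 1 + 2 + 2 + 3 = 10.

10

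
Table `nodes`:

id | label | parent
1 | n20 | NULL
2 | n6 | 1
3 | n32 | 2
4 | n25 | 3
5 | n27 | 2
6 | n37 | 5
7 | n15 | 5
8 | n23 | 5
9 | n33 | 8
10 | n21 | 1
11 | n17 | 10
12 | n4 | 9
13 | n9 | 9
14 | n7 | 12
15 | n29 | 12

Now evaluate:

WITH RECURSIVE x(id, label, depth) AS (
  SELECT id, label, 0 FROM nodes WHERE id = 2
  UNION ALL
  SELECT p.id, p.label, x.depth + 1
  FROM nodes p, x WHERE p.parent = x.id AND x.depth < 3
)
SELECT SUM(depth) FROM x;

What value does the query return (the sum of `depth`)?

Base: id=2 (n6) at depth 0.
Iteration 1: rows with parent in {2} -> n32 (id 3, depth 1), n27 (id 5, depth 1).
Iteration 2: rows with parent in {3,5} -> n25 (id 4, depth 2), n37 (id 6, depth 2), n15 (id 7, depth 2), n23 (id 8, depth 2).
Iteration 3: rows with parent in {4,6,7,8} -> n33 (id 9, depth 3).
Iteration 4: depth < 3 fails for all current rows; recursion stops.
SUM(depth) = 0 + 1 + 1 + 2 + 2 + 2 + 2 + 3 = 13.

13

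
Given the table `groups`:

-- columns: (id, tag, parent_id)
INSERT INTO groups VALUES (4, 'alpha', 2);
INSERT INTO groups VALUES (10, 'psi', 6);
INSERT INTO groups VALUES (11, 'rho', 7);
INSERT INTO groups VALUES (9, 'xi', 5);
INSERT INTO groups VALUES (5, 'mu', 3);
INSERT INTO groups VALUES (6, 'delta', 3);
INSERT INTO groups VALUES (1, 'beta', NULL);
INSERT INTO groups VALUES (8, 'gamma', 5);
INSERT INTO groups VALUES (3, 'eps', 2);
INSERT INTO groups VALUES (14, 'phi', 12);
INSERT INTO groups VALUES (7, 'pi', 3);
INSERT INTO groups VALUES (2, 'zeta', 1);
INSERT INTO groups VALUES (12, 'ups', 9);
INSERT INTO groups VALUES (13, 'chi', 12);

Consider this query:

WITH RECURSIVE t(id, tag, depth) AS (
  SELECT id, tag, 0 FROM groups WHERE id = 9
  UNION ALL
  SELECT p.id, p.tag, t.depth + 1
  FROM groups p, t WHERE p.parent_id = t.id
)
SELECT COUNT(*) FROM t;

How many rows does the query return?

Base: id=9 (xi) at depth 0.
Iteration 1: rows with parent_id in {9} -> ups (id 12, depth 1).
Iteration 2: rows with parent_id in {12} -> chi (id 13, depth 2), phi (id 14, depth 2).
Iteration 3: no rows with parent_id in {13,14}; recursion stops.
Total rows emitted: 4.

4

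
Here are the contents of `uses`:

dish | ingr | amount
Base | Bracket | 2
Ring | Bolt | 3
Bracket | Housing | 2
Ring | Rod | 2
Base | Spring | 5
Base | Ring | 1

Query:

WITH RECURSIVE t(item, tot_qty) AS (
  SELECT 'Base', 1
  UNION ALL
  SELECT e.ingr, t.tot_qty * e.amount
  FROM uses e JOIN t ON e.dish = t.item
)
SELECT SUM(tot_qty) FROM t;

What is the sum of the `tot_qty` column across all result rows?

Base: (Base, tot_qty=1).
Iteration 1: components of {Base} -> Bracket = 1*2 = 2, Ring = 1*1 = 1, Spring = 1*5 = 5.
Iteration 2: components of {Bracket,Ring,Spring} -> Bolt = 1*3 = 3, Housing = 2*2 = 4, Rod = 1*2 = 2.
Iteration 3: no further components; recursion stops.
SUM(tot_qty) = 1 + 5 + 2 + 1 + 4 + 3 + 2 = 18.

18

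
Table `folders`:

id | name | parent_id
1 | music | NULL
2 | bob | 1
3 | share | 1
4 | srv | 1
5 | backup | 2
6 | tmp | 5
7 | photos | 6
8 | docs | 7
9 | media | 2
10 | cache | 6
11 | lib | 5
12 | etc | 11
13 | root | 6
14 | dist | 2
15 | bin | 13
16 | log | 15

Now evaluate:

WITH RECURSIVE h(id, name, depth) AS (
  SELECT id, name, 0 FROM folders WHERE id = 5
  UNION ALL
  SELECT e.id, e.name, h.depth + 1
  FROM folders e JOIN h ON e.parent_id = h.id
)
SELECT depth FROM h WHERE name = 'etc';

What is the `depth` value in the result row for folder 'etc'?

Base: id=5 (backup) at depth 0.
Iteration 1: rows with parent_id in {5} -> tmp (id 6, depth 1), lib (id 11, depth 1).
Iteration 2: rows with parent_id in {6,11} -> photos (id 7, depth 2), cache (id 10, depth 2), etc (id 12, depth 2), root (id 13, depth 2).
Iteration 3: rows with parent_id in {7,10,12,13} -> docs (id 8, depth 3), bin (id 15, depth 3).
Iteration 4: rows with parent_id in {8,15} -> log (id 16, depth 4).
Iteration 5: no rows with parent_id in {16}; recursion stops.

2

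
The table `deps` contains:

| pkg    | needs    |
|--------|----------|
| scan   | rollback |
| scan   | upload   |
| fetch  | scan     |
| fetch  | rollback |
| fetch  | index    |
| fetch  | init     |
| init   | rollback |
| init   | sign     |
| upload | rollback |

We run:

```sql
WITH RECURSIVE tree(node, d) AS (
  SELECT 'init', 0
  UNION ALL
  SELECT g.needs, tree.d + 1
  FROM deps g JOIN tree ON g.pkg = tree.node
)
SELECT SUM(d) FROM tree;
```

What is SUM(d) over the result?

Base: (init, d=0).
Iteration 1: edges from {init} -> (rollback, d=1), (sign, d=1).
Iteration 2: no outgoing edges from {rollback,sign}; recursion stops.
SUM(d) = 0 + 1 + 1 = 2.

2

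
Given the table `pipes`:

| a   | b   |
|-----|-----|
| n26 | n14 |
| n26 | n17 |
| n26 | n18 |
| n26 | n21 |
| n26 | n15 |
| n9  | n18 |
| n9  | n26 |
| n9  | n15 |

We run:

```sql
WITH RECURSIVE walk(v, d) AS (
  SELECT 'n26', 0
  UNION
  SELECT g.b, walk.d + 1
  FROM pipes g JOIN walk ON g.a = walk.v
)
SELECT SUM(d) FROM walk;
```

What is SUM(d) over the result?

5

Base: (n26, d=0).
Iteration 1: edges from {n26} -> (n14, d=1), (n15, d=1), (n17, d=1), (n18, d=1), (n21, d=1).
Iteration 2: no outgoing edges from {n14,n15,n17,n18,n21}; recursion stops.
SUM(d) = 0 + 1 + 1 + 1 + 1 + 1 = 5.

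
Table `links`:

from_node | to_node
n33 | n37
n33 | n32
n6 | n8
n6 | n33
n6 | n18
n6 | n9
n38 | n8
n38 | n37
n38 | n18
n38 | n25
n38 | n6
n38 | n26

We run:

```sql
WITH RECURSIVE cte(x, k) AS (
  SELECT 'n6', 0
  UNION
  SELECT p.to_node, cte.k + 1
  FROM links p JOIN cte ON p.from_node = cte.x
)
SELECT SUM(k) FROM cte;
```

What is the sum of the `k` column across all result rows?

Base: (n6, k=0).
Iteration 1: edges from {n6} -> (n18, k=1), (n33, k=1), (n8, k=1), (n9, k=1).
Iteration 2: edges from {n18,n33,n8,n9} -> (n32, k=2), (n37, k=2).
Iteration 3: no outgoing edges from {n32,n37}; recursion stops.
SUM(k) = 0 + 1 + 1 + 1 + 1 + 2 + 2 = 8.

8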